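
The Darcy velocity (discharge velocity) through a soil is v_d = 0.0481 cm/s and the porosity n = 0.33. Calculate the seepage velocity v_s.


Result: 0.14576 cm/s

Derivation:
Using v_s = v_d / n
v_s = 0.0481 / 0.33
v_s = 0.14576 cm/s


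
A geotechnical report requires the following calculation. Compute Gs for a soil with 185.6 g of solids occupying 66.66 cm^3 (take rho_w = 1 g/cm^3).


Result: 2.784

Derivation:
Using Gs = m_s / (V_s * rho_w)
Since rho_w = 1 g/cm^3:
Gs = 185.6 / 66.66
Gs = 2.784


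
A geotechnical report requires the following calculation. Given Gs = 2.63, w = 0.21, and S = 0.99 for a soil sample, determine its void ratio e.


Using the relation e = Gs * w / S
e = 2.63 * 0.21 / 0.99
e = 0.5579


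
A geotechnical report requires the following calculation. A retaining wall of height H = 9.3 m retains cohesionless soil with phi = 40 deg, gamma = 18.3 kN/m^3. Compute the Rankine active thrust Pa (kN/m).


Compute active earth pressure coefficient:
Ka = tan^2(45 - phi/2) = tan^2(25.0) = 0.217443
Compute active force:
Pa = 0.5 * Ka * gamma * H^2
Pa = 0.5 * 0.217443 * 18.3 * 9.3^2
Pa = 172.08 kN/m


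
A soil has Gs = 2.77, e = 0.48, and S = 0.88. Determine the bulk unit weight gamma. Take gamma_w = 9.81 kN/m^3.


Result: 21.16 kN/m^3

Derivation:
Using gamma = gamma_w * (Gs + S*e) / (1 + e)
Numerator: Gs + S*e = 2.77 + 0.88*0.48 = 3.1924
Denominator: 1 + e = 1 + 0.48 = 1.48
gamma = 9.81 * 3.1924 / 1.48
gamma = 21.16 kN/m^3


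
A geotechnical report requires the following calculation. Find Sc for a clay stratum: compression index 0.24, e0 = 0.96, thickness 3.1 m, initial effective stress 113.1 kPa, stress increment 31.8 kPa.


Using Sc = Cc * H / (1 + e0) * log10((sigma0 + delta_sigma) / sigma0)
Stress ratio = (113.1 + 31.8) / 113.1 = 1.28117
log10(1.28117) = 0.107606
Cc * H / (1 + e0) = 0.24 * 3.1 / (1 + 0.96) = 0.379592
Sc = 0.379592 * 0.107606
Sc = 0.0408 m


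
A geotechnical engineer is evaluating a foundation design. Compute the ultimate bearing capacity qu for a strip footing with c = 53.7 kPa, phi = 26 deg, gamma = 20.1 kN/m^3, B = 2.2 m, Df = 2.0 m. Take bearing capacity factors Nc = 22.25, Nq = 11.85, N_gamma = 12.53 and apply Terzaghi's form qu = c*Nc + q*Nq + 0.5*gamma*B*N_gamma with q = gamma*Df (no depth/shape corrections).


Compute qu = c*Nc + gamma*Df*Nq + 0.5*gamma*B*N_gamma
Term 1: 53.7 * 22.25 = 1194.825
Term 2: 20.1 * 2.0 * 11.85 = 476.37
Term 3: 0.5 * 20.1 * 2.2 * 12.53 = 277.0383
qu = 1194.825 + 476.37 + 277.0383
qu = 1948.23 kPa


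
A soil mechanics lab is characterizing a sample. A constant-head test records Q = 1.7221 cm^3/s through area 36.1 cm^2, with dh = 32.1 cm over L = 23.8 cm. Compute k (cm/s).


Compute hydraulic gradient:
i = dh / L = 32.1 / 23.8 = 1.34874
Then apply Darcy's law:
k = Q / (A * i)
k = 1.7221 / (36.1 * 1.34874)
k = 1.7221 / 48.6895
k = 0.035369 cm/s


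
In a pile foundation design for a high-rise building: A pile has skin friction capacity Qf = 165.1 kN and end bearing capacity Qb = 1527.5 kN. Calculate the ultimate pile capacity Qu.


Result: 1692.6 kN

Derivation:
Using Qu = Qf + Qb
Qu = 165.1 + 1527.5
Qu = 1692.6 kN


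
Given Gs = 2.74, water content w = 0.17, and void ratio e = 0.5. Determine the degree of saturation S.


Using S = Gs * w / e
S = 2.74 * 0.17 / 0.5
S = 0.9316


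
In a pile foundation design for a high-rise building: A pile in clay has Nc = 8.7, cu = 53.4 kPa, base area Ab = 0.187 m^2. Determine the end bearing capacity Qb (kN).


Using Qb = Nc * cu * Ab
Qb = 8.7 * 53.4 * 0.187
Qb = 86.88 kN


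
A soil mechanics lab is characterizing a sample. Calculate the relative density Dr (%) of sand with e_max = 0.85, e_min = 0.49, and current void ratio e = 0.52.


Result: 91.67 %

Derivation:
Using Dr = (e_max - e) / (e_max - e_min) * 100
e_max - e = 0.85 - 0.52 = 0.33
e_max - e_min = 0.85 - 0.49 = 0.36
Dr = 0.33 / 0.36 * 100
Dr = 91.67 %


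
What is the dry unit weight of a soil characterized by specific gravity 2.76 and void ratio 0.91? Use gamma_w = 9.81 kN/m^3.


Result: 14.176 kN/m^3

Derivation:
Using gamma_d = Gs * gamma_w / (1 + e)
gamma_d = 2.76 * 9.81 / (1 + 0.91)
gamma_d = 2.76 * 9.81 / 1.91
gamma_d = 14.176 kN/m^3


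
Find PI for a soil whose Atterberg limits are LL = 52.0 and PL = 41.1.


Using PI = LL - PL
PI = 52.0 - 41.1
PI = 10.9


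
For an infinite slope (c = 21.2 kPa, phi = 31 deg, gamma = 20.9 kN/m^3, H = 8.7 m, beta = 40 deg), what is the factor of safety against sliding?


Using Fs = c / (gamma*H*sin(beta)*cos(beta)) + tan(phi)/tan(beta)
Cohesion contribution = 21.2 / (20.9*8.7*sin(40)*cos(40))
Cohesion contribution = 0.236782
Friction contribution = tan(31)/tan(40) = 0.716078
Fs = 0.236782 + 0.716078
Fs = 0.953


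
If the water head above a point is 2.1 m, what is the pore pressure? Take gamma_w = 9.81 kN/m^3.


Result: 20.6 kPa

Derivation:
Using u = gamma_w * h_w
u = 9.81 * 2.1
u = 20.6 kPa


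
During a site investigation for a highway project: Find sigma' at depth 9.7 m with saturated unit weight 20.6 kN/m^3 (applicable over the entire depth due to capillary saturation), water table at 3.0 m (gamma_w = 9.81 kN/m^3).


Total stress = gamma_sat * depth
sigma = 20.6 * 9.7 = 199.82 kPa
Pore water pressure u = gamma_w * (depth - d_wt)
u = 9.81 * (9.7 - 3.0) = 65.727 kPa
Effective stress = sigma - u
sigma' = 199.82 - 65.727 = 134.09 kPa


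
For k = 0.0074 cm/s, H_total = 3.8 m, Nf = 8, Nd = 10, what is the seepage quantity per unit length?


Convert k to m/s for unit consistency with H:
k = 0.0074 cm/s = 0.0074 / 100 m/s = 7.4e-05 m/s
Using q = k * H * Nf / Nd
Nf / Nd = 8 / 10 = 0.8
q = 7.4e-05 * 3.8 * 0.8
q = 0.000225 m^3/s per m


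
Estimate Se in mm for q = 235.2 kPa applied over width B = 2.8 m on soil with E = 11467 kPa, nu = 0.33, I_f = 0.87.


Using Se = q * B * (1 - nu^2) * I_f / E
1 - nu^2 = 1 - 0.33^2 = 0.8911
Se = 235.2 * 2.8 * 0.8911 * 0.87 / 11467
Se = 0.044524 m
Convert to mm: Se = 0.044524 * 1000 = 44.524 mm


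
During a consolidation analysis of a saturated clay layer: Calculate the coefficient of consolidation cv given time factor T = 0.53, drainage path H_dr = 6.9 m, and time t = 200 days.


Using cv = T * H_dr^2 / t
H_dr^2 = 6.9^2 = 47.61
cv = 0.53 * 47.61 / 200
cv = 0.12617 m^2/day


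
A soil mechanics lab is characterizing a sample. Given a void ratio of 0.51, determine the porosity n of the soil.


Using the relation n = e / (1 + e)
n = 0.51 / (1 + 0.51)
n = 0.51 / 1.51
n = 0.3377


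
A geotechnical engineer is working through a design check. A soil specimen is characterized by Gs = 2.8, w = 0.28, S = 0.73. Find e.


Result: 1.074

Derivation:
Using the relation e = Gs * w / S
e = 2.8 * 0.28 / 0.73
e = 1.074


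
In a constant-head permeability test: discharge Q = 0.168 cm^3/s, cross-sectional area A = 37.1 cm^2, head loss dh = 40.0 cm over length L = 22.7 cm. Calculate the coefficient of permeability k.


Result: 0.00257 cm/s

Derivation:
Compute hydraulic gradient:
i = dh / L = 40.0 / 22.7 = 1.76211
Then apply Darcy's law:
k = Q / (A * i)
k = 0.168 / (37.1 * 1.76211)
k = 0.168 / 65.3744
k = 0.00257 cm/s


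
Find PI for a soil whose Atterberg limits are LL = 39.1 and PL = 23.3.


Using PI = LL - PL
PI = 39.1 - 23.3
PI = 15.8


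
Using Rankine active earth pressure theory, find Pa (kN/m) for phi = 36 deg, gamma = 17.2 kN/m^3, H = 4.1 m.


Compute active earth pressure coefficient:
Ka = tan^2(45 - phi/2) = tan^2(27.0) = 0.259616
Compute active force:
Pa = 0.5 * Ka * gamma * H^2
Pa = 0.5 * 0.259616 * 17.2 * 4.1^2
Pa = 37.53 kN/m


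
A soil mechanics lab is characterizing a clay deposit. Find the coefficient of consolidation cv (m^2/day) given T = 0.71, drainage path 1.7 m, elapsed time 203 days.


Using cv = T * H_dr^2 / t
H_dr^2 = 1.7^2 = 2.89
cv = 0.71 * 2.89 / 203
cv = 0.01011 m^2/day


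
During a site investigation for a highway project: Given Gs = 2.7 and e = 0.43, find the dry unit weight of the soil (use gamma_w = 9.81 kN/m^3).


Using gamma_d = Gs * gamma_w / (1 + e)
gamma_d = 2.7 * 9.81 / (1 + 0.43)
gamma_d = 2.7 * 9.81 / 1.43
gamma_d = 18.522 kN/m^3


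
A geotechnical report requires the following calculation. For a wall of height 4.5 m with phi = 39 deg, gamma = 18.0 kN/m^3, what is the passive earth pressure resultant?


Compute passive earth pressure coefficient:
Kp = tan^2(45 + phi/2) = tan^2(64.5) = 4.395495
Compute passive force:
Pp = 0.5 * Kp * gamma * H^2
Pp = 0.5 * 4.395495 * 18.0 * 4.5^2
Pp = 801.08 kN/m


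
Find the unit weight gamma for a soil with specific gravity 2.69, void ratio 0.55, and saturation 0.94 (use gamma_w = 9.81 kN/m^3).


Using gamma = gamma_w * (Gs + S*e) / (1 + e)
Numerator: Gs + S*e = 2.69 + 0.94*0.55 = 3.207
Denominator: 1 + e = 1 + 0.55 = 1.55
gamma = 9.81 * 3.207 / 1.55
gamma = 20.297 kN/m^3


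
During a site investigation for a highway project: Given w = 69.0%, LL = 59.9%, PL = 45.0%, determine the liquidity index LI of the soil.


Result: 1.611

Derivation:
First compute the plasticity index:
PI = LL - PL = 59.9 - 45.0 = 14.9
Then compute the liquidity index:
LI = (w - PL) / PI
LI = (69.0 - 45.0) / 14.9
LI = 1.611


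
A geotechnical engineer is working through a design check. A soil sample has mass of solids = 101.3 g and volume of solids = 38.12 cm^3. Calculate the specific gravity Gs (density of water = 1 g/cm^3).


Using Gs = m_s / (V_s * rho_w)
Since rho_w = 1 g/cm^3:
Gs = 101.3 / 38.12
Gs = 2.657


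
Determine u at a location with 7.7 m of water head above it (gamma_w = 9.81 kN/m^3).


Using u = gamma_w * h_w
u = 9.81 * 7.7
u = 75.54 kPa


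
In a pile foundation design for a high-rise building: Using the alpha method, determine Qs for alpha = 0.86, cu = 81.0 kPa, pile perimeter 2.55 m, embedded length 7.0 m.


Using Qs = alpha * cu * perimeter * L
Qs = 0.86 * 81.0 * 2.55 * 7.0
Qs = 1243.43 kN


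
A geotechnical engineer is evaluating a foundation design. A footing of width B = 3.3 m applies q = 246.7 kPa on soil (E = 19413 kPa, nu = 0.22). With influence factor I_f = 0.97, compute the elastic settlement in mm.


Using Se = q * B * (1 - nu^2) * I_f / E
1 - nu^2 = 1 - 0.22^2 = 0.9516
Se = 246.7 * 3.3 * 0.9516 * 0.97 / 19413
Se = 0.038709 m
Convert to mm: Se = 0.038709 * 1000 = 38.709 mm


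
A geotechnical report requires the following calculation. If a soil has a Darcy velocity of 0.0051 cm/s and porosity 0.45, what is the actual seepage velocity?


Using v_s = v_d / n
v_s = 0.0051 / 0.45
v_s = 0.01133 cm/s


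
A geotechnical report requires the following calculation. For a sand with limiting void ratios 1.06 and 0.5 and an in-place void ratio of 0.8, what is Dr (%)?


Using Dr = (e_max - e) / (e_max - e_min) * 100
e_max - e = 1.06 - 0.8 = 0.26
e_max - e_min = 1.06 - 0.5 = 0.56
Dr = 0.26 / 0.56 * 100
Dr = 46.43 %


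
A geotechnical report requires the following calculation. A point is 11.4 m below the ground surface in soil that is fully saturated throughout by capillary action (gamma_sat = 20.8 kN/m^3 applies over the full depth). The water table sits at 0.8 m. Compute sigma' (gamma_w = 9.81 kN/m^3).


Total stress = gamma_sat * depth
sigma = 20.8 * 11.4 = 237.12 kPa
Pore water pressure u = gamma_w * (depth - d_wt)
u = 9.81 * (11.4 - 0.8) = 103.986 kPa
Effective stress = sigma - u
sigma' = 237.12 - 103.986 = 133.13 kPa


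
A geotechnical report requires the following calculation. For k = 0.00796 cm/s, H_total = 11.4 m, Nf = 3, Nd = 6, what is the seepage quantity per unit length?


Convert k to m/s for unit consistency with H:
k = 0.00796 cm/s = 0.00796 / 100 m/s = 7.96e-05 m/s
Using q = k * H * Nf / Nd
Nf / Nd = 3 / 6 = 0.5
q = 7.96e-05 * 11.4 * 0.5
q = 0.0004537 m^3/s per m


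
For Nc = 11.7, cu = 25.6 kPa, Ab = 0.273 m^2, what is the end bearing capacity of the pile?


Result: 81.77 kN

Derivation:
Using Qb = Nc * cu * Ab
Qb = 11.7 * 25.6 * 0.273
Qb = 81.77 kN


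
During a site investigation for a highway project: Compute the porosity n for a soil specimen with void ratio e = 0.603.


Using the relation n = e / (1 + e)
n = 0.603 / (1 + 0.603)
n = 0.603 / 1.603
n = 0.3762


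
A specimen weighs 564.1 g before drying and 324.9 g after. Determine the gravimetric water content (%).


Using w = (m_wet - m_dry) / m_dry * 100
m_wet - m_dry = 564.1 - 324.9 = 239.2 g
w = 239.2 / 324.9 * 100
w = 73.62 %


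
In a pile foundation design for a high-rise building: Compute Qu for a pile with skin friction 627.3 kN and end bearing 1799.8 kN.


Using Qu = Qf + Qb
Qu = 627.3 + 1799.8
Qu = 2427.1 kN


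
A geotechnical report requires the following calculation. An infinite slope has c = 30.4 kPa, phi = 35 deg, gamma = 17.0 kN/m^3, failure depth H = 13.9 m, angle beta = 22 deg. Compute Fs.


Result: 2.103

Derivation:
Using Fs = c / (gamma*H*sin(beta)*cos(beta)) + tan(phi)/tan(beta)
Cohesion contribution = 30.4 / (17.0*13.9*sin(22)*cos(22))
Cohesion contribution = 0.370398
Friction contribution = tan(35)/tan(22) = 1.73307
Fs = 0.370398 + 1.73307
Fs = 2.103


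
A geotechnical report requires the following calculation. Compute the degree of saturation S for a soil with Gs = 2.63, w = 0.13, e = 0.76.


Using S = Gs * w / e
S = 2.63 * 0.13 / 0.76
S = 0.4499


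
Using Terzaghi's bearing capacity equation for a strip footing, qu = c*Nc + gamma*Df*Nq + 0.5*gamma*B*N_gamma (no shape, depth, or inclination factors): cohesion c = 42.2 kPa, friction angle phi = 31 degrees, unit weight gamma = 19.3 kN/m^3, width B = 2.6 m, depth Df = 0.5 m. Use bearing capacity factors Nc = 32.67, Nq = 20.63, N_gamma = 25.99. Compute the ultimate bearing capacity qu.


Compute qu = c*Nc + gamma*Df*Nq + 0.5*gamma*B*N_gamma
Term 1: 42.2 * 32.67 = 1378.674
Term 2: 19.3 * 0.5 * 20.63 = 199.0795
Term 3: 0.5 * 19.3 * 2.6 * 25.99 = 652.0891
qu = 1378.674 + 199.0795 + 652.0891
qu = 2229.84 kPa


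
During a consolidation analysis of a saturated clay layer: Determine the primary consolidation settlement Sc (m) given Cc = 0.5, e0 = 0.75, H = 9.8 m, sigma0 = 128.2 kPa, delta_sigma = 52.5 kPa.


Using Sc = Cc * H / (1 + e0) * log10((sigma0 + delta_sigma) / sigma0)
Stress ratio = (128.2 + 52.5) / 128.2 = 1.40952
log10(1.40952) = 0.14907
Cc * H / (1 + e0) = 0.5 * 9.8 / (1 + 0.75) = 2.8
Sc = 2.8 * 0.14907
Sc = 0.4174 m


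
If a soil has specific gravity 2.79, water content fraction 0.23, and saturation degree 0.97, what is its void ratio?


Result: 0.6615

Derivation:
Using the relation e = Gs * w / S
e = 2.79 * 0.23 / 0.97
e = 0.6615


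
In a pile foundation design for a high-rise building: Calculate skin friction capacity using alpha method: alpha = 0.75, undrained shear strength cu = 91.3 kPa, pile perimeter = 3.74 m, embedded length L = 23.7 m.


Result: 6069.49 kN

Derivation:
Using Qs = alpha * cu * perimeter * L
Qs = 0.75 * 91.3 * 3.74 * 23.7
Qs = 6069.49 kN


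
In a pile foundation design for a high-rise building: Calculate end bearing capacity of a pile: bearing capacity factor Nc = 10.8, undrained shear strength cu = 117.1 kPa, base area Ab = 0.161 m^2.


Using Qb = Nc * cu * Ab
Qb = 10.8 * 117.1 * 0.161
Qb = 203.61 kN


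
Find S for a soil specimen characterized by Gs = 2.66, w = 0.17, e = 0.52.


Using S = Gs * w / e
S = 2.66 * 0.17 / 0.52
S = 0.8696


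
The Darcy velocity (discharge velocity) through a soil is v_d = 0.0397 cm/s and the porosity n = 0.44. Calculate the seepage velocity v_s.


Result: 0.09023 cm/s

Derivation:
Using v_s = v_d / n
v_s = 0.0397 / 0.44
v_s = 0.09023 cm/s


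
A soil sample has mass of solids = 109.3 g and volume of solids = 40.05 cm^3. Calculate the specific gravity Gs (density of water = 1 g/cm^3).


Result: 2.729

Derivation:
Using Gs = m_s / (V_s * rho_w)
Since rho_w = 1 g/cm^3:
Gs = 109.3 / 40.05
Gs = 2.729


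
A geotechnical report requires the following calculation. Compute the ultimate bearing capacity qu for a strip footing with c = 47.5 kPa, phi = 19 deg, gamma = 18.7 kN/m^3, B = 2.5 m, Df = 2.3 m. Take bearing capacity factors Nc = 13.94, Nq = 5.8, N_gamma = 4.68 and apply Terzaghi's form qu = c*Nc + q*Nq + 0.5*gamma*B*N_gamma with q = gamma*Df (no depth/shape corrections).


Compute qu = c*Nc + gamma*Df*Nq + 0.5*gamma*B*N_gamma
Term 1: 47.5 * 13.94 = 662.15
Term 2: 18.7 * 2.3 * 5.8 = 249.458
Term 3: 0.5 * 18.7 * 2.5 * 4.68 = 109.395
qu = 662.15 + 249.458 + 109.395
qu = 1021.0 kPa


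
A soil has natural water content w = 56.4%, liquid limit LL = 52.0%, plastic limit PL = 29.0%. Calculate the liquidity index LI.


First compute the plasticity index:
PI = LL - PL = 52.0 - 29.0 = 23.0
Then compute the liquidity index:
LI = (w - PL) / PI
LI = (56.4 - 29.0) / 23.0
LI = 1.191


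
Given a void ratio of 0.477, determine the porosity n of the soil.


Using the relation n = e / (1 + e)
n = 0.477 / (1 + 0.477)
n = 0.477 / 1.477
n = 0.323


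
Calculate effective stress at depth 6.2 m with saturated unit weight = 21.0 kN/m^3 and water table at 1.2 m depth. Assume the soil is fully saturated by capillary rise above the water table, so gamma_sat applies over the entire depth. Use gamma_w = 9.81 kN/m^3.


Result: 81.15 kPa

Derivation:
Total stress = gamma_sat * depth
sigma = 21.0 * 6.2 = 130.2 kPa
Pore water pressure u = gamma_w * (depth - d_wt)
u = 9.81 * (6.2 - 1.2) = 49.05 kPa
Effective stress = sigma - u
sigma' = 130.2 - 49.05 = 81.15 kPa


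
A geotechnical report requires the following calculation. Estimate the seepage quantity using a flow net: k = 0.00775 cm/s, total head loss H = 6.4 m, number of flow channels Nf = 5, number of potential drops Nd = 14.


Result: 0.0001771 m^3/s per m

Derivation:
Convert k to m/s for unit consistency with H:
k = 0.00775 cm/s = 0.00775 / 100 m/s = 7.75e-05 m/s
Using q = k * H * Nf / Nd
Nf / Nd = 5 / 14 = 0.3571
q = 7.75e-05 * 6.4 * 0.3571
q = 0.0001771 m^3/s per m


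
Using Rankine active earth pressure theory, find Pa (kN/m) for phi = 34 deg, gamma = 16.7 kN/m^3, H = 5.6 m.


Compute active earth pressure coefficient:
Ka = tan^2(45 - phi/2) = tan^2(28.0) = 0.282715
Compute active force:
Pa = 0.5 * Ka * gamma * H^2
Pa = 0.5 * 0.282715 * 16.7 * 5.6^2
Pa = 74.03 kN/m


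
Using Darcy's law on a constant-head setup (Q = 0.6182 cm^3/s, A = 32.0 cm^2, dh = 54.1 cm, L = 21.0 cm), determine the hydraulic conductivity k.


Compute hydraulic gradient:
i = dh / L = 54.1 / 21.0 = 2.57619
Then apply Darcy's law:
k = Q / (A * i)
k = 0.6182 / (32.0 * 2.57619)
k = 0.6182 / 82.4381
k = 0.007499 cm/s


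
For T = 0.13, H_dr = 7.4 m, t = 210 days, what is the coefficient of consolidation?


Result: 0.0339 m^2/day

Derivation:
Using cv = T * H_dr^2 / t
H_dr^2 = 7.4^2 = 54.76
cv = 0.13 * 54.76 / 210
cv = 0.0339 m^2/day


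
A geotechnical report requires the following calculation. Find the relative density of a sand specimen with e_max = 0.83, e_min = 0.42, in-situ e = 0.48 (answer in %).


Result: 85.37 %

Derivation:
Using Dr = (e_max - e) / (e_max - e_min) * 100
e_max - e = 0.83 - 0.48 = 0.35
e_max - e_min = 0.83 - 0.42 = 0.41
Dr = 0.35 / 0.41 * 100
Dr = 85.37 %


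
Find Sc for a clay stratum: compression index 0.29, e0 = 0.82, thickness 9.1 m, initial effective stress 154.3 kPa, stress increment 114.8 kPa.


Using Sc = Cc * H / (1 + e0) * log10((sigma0 + delta_sigma) / sigma0)
Stress ratio = (154.3 + 114.8) / 154.3 = 1.74401
log10(1.74401) = 0.241548
Cc * H / (1 + e0) = 0.29 * 9.1 / (1 + 0.82) = 1.45
Sc = 1.45 * 0.241548
Sc = 0.3502 m


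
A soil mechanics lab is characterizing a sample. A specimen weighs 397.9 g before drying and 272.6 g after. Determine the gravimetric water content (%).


Using w = (m_wet - m_dry) / m_dry * 100
m_wet - m_dry = 397.9 - 272.6 = 125.3 g
w = 125.3 / 272.6 * 100
w = 45.96 %


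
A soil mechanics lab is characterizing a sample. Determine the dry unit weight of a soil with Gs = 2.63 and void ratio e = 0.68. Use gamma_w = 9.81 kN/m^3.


Result: 15.357 kN/m^3

Derivation:
Using gamma_d = Gs * gamma_w / (1 + e)
gamma_d = 2.63 * 9.81 / (1 + 0.68)
gamma_d = 2.63 * 9.81 / 1.68
gamma_d = 15.357 kN/m^3


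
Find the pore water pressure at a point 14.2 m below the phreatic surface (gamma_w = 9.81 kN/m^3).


Using u = gamma_w * h_w
u = 9.81 * 14.2
u = 139.3 kPa


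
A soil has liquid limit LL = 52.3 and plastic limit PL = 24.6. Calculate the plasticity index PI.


Using PI = LL - PL
PI = 52.3 - 24.6
PI = 27.7


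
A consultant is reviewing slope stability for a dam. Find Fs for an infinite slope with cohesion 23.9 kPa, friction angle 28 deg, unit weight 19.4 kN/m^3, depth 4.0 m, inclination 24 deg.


Using Fs = c / (gamma*H*sin(beta)*cos(beta)) + tan(phi)/tan(beta)
Cohesion contribution = 23.9 / (19.4*4.0*sin(24)*cos(24))
Cohesion contribution = 0.828882
Friction contribution = tan(28)/tan(24) = 1.19424
Fs = 0.828882 + 1.19424
Fs = 2.023


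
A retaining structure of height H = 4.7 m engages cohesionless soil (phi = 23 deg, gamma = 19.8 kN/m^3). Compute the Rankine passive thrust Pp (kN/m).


Result: 499.19 kN/m

Derivation:
Compute passive earth pressure coefficient:
Kp = tan^2(45 + phi/2) = tan^2(56.5) = 2.282623
Compute passive force:
Pp = 0.5 * Kp * gamma * H^2
Pp = 0.5 * 2.282623 * 19.8 * 4.7^2
Pp = 499.19 kN/m


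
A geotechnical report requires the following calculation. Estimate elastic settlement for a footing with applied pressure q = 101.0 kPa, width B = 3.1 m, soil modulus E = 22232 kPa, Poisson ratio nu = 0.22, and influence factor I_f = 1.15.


Using Se = q * B * (1 - nu^2) * I_f / E
1 - nu^2 = 1 - 0.22^2 = 0.9516
Se = 101.0 * 3.1 * 0.9516 * 1.15 / 22232
Se = 0.015412 m
Convert to mm: Se = 0.015412 * 1000 = 15.412 mm


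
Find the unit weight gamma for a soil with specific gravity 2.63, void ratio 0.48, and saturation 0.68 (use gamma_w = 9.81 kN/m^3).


Using gamma = gamma_w * (Gs + S*e) / (1 + e)
Numerator: Gs + S*e = 2.63 + 0.68*0.48 = 2.9564
Denominator: 1 + e = 1 + 0.48 = 1.48
gamma = 9.81 * 2.9564 / 1.48
gamma = 19.596 kN/m^3


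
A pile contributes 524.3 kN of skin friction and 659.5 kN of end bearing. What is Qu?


Using Qu = Qf + Qb
Qu = 524.3 + 659.5
Qu = 1183.8 kN


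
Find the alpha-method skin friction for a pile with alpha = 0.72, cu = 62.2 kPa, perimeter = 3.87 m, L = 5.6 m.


Using Qs = alpha * cu * perimeter * L
Qs = 0.72 * 62.2 * 3.87 * 5.6
Qs = 970.56 kN


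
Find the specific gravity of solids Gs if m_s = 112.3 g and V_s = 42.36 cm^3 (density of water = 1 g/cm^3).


Using Gs = m_s / (V_s * rho_w)
Since rho_w = 1 g/cm^3:
Gs = 112.3 / 42.36
Gs = 2.651


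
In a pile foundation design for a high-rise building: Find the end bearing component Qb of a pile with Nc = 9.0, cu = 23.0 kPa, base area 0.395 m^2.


Using Qb = Nc * cu * Ab
Qb = 9.0 * 23.0 * 0.395
Qb = 81.77 kN


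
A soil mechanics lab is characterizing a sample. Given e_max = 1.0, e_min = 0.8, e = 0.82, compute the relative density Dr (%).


Using Dr = (e_max - e) / (e_max - e_min) * 100
e_max - e = 1.0 - 0.82 = 0.18
e_max - e_min = 1.0 - 0.8 = 0.2
Dr = 0.18 / 0.2 * 100
Dr = 90.0 %


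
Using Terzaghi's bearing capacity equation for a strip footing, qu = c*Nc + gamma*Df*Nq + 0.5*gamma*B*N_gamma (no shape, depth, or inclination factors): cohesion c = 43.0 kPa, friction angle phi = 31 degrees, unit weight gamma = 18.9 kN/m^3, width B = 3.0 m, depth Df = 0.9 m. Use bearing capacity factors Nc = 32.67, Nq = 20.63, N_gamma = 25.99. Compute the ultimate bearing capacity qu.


Result: 2492.54 kPa

Derivation:
Compute qu = c*Nc + gamma*Df*Nq + 0.5*gamma*B*N_gamma
Term 1: 43.0 * 32.67 = 1404.81
Term 2: 18.9 * 0.9 * 20.63 = 350.9163
Term 3: 0.5 * 18.9 * 3.0 * 25.99 = 736.8165
qu = 1404.81 + 350.9163 + 736.8165
qu = 2492.54 kPa


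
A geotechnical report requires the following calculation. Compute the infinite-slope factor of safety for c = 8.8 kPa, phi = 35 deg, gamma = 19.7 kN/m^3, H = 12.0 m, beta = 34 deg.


Result: 1.118

Derivation:
Using Fs = c / (gamma*H*sin(beta)*cos(beta)) + tan(phi)/tan(beta)
Cohesion contribution = 8.8 / (19.7*12.0*sin(34)*cos(34))
Cohesion contribution = 0.080297
Friction contribution = tan(35)/tan(34) = 1.0381
Fs = 0.080297 + 1.0381
Fs = 1.118


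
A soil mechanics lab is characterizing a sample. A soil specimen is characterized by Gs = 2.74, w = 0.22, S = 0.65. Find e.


Using the relation e = Gs * w / S
e = 2.74 * 0.22 / 0.65
e = 0.9274


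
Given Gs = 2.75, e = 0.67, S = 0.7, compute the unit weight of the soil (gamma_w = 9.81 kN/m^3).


Result: 18.909 kN/m^3

Derivation:
Using gamma = gamma_w * (Gs + S*e) / (1 + e)
Numerator: Gs + S*e = 2.75 + 0.7*0.67 = 3.219
Denominator: 1 + e = 1 + 0.67 = 1.67
gamma = 9.81 * 3.219 / 1.67
gamma = 18.909 kN/m^3


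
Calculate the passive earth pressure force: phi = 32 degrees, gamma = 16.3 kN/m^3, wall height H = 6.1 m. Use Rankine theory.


Compute passive earth pressure coefficient:
Kp = tan^2(45 + phi/2) = tan^2(61.0) = 3.254588
Compute passive force:
Pp = 0.5 * Kp * gamma * H^2
Pp = 0.5 * 3.254588 * 16.3 * 6.1^2
Pp = 986.99 kN/m


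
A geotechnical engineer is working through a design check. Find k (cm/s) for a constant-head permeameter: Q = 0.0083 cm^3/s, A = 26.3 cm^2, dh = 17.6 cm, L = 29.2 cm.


Compute hydraulic gradient:
i = dh / L = 17.6 / 29.2 = 0.60274
Then apply Darcy's law:
k = Q / (A * i)
k = 0.0083 / (26.3 * 0.60274)
k = 0.0083 / 15.8521
k = 0.000524 cm/s


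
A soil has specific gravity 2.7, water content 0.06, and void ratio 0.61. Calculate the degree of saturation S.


Result: 0.2656

Derivation:
Using S = Gs * w / e
S = 2.7 * 0.06 / 0.61
S = 0.2656


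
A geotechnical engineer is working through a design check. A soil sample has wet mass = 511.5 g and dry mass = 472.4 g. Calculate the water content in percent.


Using w = (m_wet - m_dry) / m_dry * 100
m_wet - m_dry = 511.5 - 472.4 = 39.1 g
w = 39.1 / 472.4 * 100
w = 8.28 %


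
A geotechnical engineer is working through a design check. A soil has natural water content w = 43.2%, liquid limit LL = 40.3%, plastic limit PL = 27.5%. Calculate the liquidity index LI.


First compute the plasticity index:
PI = LL - PL = 40.3 - 27.5 = 12.8
Then compute the liquidity index:
LI = (w - PL) / PI
LI = (43.2 - 27.5) / 12.8
LI = 1.227


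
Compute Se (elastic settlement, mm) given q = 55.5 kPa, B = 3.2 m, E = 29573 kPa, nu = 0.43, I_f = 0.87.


Using Se = q * B * (1 - nu^2) * I_f / E
1 - nu^2 = 1 - 0.43^2 = 0.8151
Se = 55.5 * 3.2 * 0.8151 * 0.87 / 29573
Se = 0.004259 m
Convert to mm: Se = 0.004259 * 1000 = 4.259 mm


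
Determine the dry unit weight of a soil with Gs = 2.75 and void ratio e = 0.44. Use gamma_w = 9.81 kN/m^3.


Result: 18.734 kN/m^3

Derivation:
Using gamma_d = Gs * gamma_w / (1 + e)
gamma_d = 2.75 * 9.81 / (1 + 0.44)
gamma_d = 2.75 * 9.81 / 1.44
gamma_d = 18.734 kN/m^3


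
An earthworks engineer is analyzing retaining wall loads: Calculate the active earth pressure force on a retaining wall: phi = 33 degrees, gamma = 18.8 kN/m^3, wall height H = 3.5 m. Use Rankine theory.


Result: 33.95 kN/m

Derivation:
Compute active earth pressure coefficient:
Ka = tan^2(45 - phi/2) = tan^2(28.5) = 0.294801
Compute active force:
Pa = 0.5 * Ka * gamma * H^2
Pa = 0.5 * 0.294801 * 18.8 * 3.5^2
Pa = 33.95 kN/m


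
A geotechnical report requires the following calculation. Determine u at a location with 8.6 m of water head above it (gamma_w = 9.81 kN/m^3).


Result: 84.37 kPa

Derivation:
Using u = gamma_w * h_w
u = 9.81 * 8.6
u = 84.37 kPa


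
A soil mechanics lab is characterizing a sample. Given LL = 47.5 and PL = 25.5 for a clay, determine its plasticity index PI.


Using PI = LL - PL
PI = 47.5 - 25.5
PI = 22.0


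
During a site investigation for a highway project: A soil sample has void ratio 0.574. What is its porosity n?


Result: 0.3647

Derivation:
Using the relation n = e / (1 + e)
n = 0.574 / (1 + 0.574)
n = 0.574 / 1.574
n = 0.3647


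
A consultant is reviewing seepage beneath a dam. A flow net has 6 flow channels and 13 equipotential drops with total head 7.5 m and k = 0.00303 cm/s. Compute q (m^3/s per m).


Convert k to m/s for unit consistency with H:
k = 0.00303 cm/s = 0.00303 / 100 m/s = 3.03e-05 m/s
Using q = k * H * Nf / Nd
Nf / Nd = 6 / 13 = 0.4615
q = 3.03e-05 * 7.5 * 0.4615
q = 0.0001049 m^3/s per m


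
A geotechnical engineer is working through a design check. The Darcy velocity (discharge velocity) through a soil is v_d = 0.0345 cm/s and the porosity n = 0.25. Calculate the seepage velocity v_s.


Result: 0.138 cm/s

Derivation:
Using v_s = v_d / n
v_s = 0.0345 / 0.25
v_s = 0.138 cm/s


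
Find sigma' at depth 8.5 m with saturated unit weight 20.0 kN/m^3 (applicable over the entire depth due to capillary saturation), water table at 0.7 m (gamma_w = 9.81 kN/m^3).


Total stress = gamma_sat * depth
sigma = 20.0 * 8.5 = 170.0 kPa
Pore water pressure u = gamma_w * (depth - d_wt)
u = 9.81 * (8.5 - 0.7) = 76.518 kPa
Effective stress = sigma - u
sigma' = 170.0 - 76.518 = 93.48 kPa


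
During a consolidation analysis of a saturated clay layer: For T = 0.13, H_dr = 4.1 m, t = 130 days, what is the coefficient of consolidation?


Using cv = T * H_dr^2 / t
H_dr^2 = 4.1^2 = 16.81
cv = 0.13 * 16.81 / 130
cv = 0.01681 m^2/day


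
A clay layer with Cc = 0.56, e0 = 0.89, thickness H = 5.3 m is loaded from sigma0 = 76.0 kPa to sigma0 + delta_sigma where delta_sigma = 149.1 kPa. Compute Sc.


Using Sc = Cc * H / (1 + e0) * log10((sigma0 + delta_sigma) / sigma0)
Stress ratio = (76.0 + 149.1) / 76.0 = 2.96184
log10(2.96184) = 0.471562
Cc * H / (1 + e0) = 0.56 * 5.3 / (1 + 0.89) = 1.57037
Sc = 1.57037 * 0.471562
Sc = 0.7405 m


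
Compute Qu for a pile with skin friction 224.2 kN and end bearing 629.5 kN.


Using Qu = Qf + Qb
Qu = 224.2 + 629.5
Qu = 853.7 kN


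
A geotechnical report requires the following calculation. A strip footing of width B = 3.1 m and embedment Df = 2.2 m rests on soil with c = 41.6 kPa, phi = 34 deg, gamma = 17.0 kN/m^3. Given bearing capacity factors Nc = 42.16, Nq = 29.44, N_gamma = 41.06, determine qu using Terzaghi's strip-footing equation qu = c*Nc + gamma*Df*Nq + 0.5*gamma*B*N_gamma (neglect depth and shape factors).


Compute qu = c*Nc + gamma*Df*Nq + 0.5*gamma*B*N_gamma
Term 1: 41.6 * 42.16 = 1753.856
Term 2: 17.0 * 2.2 * 29.44 = 1101.056
Term 3: 0.5 * 17.0 * 3.1 * 41.06 = 1081.931
qu = 1753.856 + 1101.056 + 1081.931
qu = 3936.84 kPa


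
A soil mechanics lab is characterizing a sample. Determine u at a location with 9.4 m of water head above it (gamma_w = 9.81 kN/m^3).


Result: 92.21 kPa

Derivation:
Using u = gamma_w * h_w
u = 9.81 * 9.4
u = 92.21 kPa


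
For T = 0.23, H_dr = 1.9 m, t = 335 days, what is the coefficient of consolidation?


Result: 0.00248 m^2/day

Derivation:
Using cv = T * H_dr^2 / t
H_dr^2 = 1.9^2 = 3.61
cv = 0.23 * 3.61 / 335
cv = 0.00248 m^2/day


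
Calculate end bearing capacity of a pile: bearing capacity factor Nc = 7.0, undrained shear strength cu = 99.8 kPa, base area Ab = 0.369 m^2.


Using Qb = Nc * cu * Ab
Qb = 7.0 * 99.8 * 0.369
Qb = 257.78 kN


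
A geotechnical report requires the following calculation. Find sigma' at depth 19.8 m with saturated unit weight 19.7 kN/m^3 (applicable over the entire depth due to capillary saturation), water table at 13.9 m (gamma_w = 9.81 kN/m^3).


Total stress = gamma_sat * depth
sigma = 19.7 * 19.8 = 390.06 kPa
Pore water pressure u = gamma_w * (depth - d_wt)
u = 9.81 * (19.8 - 13.9) = 57.879 kPa
Effective stress = sigma - u
sigma' = 390.06 - 57.879 = 332.18 kPa


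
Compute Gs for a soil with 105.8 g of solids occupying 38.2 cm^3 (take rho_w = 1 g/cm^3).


Result: 2.77

Derivation:
Using Gs = m_s / (V_s * rho_w)
Since rho_w = 1 g/cm^3:
Gs = 105.8 / 38.2
Gs = 2.77


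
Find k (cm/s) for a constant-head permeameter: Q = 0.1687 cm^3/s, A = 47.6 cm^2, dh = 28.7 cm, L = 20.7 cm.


Compute hydraulic gradient:
i = dh / L = 28.7 / 20.7 = 1.38647
Then apply Darcy's law:
k = Q / (A * i)
k = 0.1687 / (47.6 * 1.38647)
k = 0.1687 / 65.9961
k = 0.002556 cm/s


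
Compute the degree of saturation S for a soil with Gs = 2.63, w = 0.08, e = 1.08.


Result: 0.1948

Derivation:
Using S = Gs * w / e
S = 2.63 * 0.08 / 1.08
S = 0.1948


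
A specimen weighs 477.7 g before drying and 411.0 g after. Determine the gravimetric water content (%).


Using w = (m_wet - m_dry) / m_dry * 100
m_wet - m_dry = 477.7 - 411.0 = 66.7 g
w = 66.7 / 411.0 * 100
w = 16.23 %


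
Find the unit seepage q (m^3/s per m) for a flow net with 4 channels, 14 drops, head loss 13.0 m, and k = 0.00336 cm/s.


Convert k to m/s for unit consistency with H:
k = 0.00336 cm/s = 0.00336 / 100 m/s = 3.36e-05 m/s
Using q = k * H * Nf / Nd
Nf / Nd = 4 / 14 = 0.2857
q = 3.36e-05 * 13.0 * 0.2857
q = 0.0001248 m^3/s per m


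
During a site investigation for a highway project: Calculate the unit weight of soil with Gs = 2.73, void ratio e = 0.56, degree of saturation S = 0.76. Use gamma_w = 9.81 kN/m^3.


Result: 19.844 kN/m^3

Derivation:
Using gamma = gamma_w * (Gs + S*e) / (1 + e)
Numerator: Gs + S*e = 2.73 + 0.76*0.56 = 3.1556
Denominator: 1 + e = 1 + 0.56 = 1.56
gamma = 9.81 * 3.1556 / 1.56
gamma = 19.844 kN/m^3


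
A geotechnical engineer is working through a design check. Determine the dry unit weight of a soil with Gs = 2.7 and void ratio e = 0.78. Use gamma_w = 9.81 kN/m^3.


Using gamma_d = Gs * gamma_w / (1 + e)
gamma_d = 2.7 * 9.81 / (1 + 0.78)
gamma_d = 2.7 * 9.81 / 1.78
gamma_d = 14.88 kN/m^3


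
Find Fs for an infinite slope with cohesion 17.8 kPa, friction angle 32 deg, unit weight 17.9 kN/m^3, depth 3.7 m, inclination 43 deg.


Using Fs = c / (gamma*H*sin(beta)*cos(beta)) + tan(phi)/tan(beta)
Cohesion contribution = 17.8 / (17.9*3.7*sin(43)*cos(43))
Cohesion contribution = 0.538833
Friction contribution = tan(32)/tan(43) = 0.67009
Fs = 0.538833 + 0.67009
Fs = 1.209


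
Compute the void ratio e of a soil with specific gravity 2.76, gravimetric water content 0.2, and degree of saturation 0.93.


Using the relation e = Gs * w / S
e = 2.76 * 0.2 / 0.93
e = 0.5935


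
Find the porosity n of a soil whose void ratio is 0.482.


Using the relation n = e / (1 + e)
n = 0.482 / (1 + 0.482)
n = 0.482 / 1.482
n = 0.3252


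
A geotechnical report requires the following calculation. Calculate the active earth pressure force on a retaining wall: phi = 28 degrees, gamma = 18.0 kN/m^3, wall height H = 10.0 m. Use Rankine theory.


Compute active earth pressure coefficient:
Ka = tan^2(45 - phi/2) = tan^2(31.0) = 0.361033
Compute active force:
Pa = 0.5 * Ka * gamma * H^2
Pa = 0.5 * 0.361033 * 18.0 * 10.0^2
Pa = 324.93 kN/m


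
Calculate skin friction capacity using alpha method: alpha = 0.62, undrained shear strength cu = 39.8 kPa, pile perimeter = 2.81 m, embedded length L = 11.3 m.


Using Qs = alpha * cu * perimeter * L
Qs = 0.62 * 39.8 * 2.81 * 11.3
Qs = 783.54 kN


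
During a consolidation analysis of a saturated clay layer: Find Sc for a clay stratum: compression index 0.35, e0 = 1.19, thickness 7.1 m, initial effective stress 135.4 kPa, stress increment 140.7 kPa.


Result: 0.3511 m

Derivation:
Using Sc = Cc * H / (1 + e0) * log10((sigma0 + delta_sigma) / sigma0)
Stress ratio = (135.4 + 140.7) / 135.4 = 2.03914
log10(2.03914) = 0.309448
Cc * H / (1 + e0) = 0.35 * 7.1 / (1 + 1.19) = 1.1347
Sc = 1.1347 * 0.309448
Sc = 0.3511 m


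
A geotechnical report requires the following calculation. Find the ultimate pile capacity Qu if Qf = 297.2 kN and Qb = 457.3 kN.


Result: 754.5 kN

Derivation:
Using Qu = Qf + Qb
Qu = 297.2 + 457.3
Qu = 754.5 kN


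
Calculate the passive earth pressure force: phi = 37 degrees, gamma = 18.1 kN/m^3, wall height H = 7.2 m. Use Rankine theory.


Compute passive earth pressure coefficient:
Kp = tan^2(45 + phi/2) = tan^2(63.5) = 4.022791
Compute passive force:
Pp = 0.5 * Kp * gamma * H^2
Pp = 0.5 * 4.022791 * 18.1 * 7.2^2
Pp = 1887.3 kN/m


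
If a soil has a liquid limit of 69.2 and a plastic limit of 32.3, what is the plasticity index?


Using PI = LL - PL
PI = 69.2 - 32.3
PI = 36.9


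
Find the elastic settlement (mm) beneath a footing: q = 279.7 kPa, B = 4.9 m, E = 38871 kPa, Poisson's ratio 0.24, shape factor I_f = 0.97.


Using Se = q * B * (1 - nu^2) * I_f / E
1 - nu^2 = 1 - 0.24^2 = 0.9424
Se = 279.7 * 4.9 * 0.9424 * 0.97 / 38871
Se = 0.032231 m
Convert to mm: Se = 0.032231 * 1000 = 32.231 mm


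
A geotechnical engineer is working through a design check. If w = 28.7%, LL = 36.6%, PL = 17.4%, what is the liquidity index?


Result: 0.589

Derivation:
First compute the plasticity index:
PI = LL - PL = 36.6 - 17.4 = 19.2
Then compute the liquidity index:
LI = (w - PL) / PI
LI = (28.7 - 17.4) / 19.2
LI = 0.589


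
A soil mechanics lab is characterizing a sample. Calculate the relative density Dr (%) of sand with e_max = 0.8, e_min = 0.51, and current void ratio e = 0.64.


Result: 55.17 %

Derivation:
Using Dr = (e_max - e) / (e_max - e_min) * 100
e_max - e = 0.8 - 0.64 = 0.16
e_max - e_min = 0.8 - 0.51 = 0.29
Dr = 0.16 / 0.29 * 100
Dr = 55.17 %


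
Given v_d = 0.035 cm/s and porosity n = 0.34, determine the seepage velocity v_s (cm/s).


Using v_s = v_d / n
v_s = 0.035 / 0.34
v_s = 0.10294 cm/s


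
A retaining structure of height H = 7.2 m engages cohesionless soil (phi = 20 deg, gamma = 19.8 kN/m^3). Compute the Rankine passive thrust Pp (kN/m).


Result: 1046.76 kN/m

Derivation:
Compute passive earth pressure coefficient:
Kp = tan^2(45 + phi/2) = tan^2(55.0) = 2.039607
Compute passive force:
Pp = 0.5 * Kp * gamma * H^2
Pp = 0.5 * 2.039607 * 19.8 * 7.2^2
Pp = 1046.76 kN/m


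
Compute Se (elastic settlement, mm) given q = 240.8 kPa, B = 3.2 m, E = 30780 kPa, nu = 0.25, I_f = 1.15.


Using Se = q * B * (1 - nu^2) * I_f / E
1 - nu^2 = 1 - 0.25^2 = 0.9375
Se = 240.8 * 3.2 * 0.9375 * 1.15 / 30780
Se = 0.026990 m
Convert to mm: Se = 0.026990 * 1000 = 26.99 mm


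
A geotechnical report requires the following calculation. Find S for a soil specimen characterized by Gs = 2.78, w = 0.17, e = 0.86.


Using S = Gs * w / e
S = 2.78 * 0.17 / 0.86
S = 0.5495


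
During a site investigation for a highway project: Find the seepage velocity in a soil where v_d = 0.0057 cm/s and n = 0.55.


Result: 0.01036 cm/s

Derivation:
Using v_s = v_d / n
v_s = 0.0057 / 0.55
v_s = 0.01036 cm/s


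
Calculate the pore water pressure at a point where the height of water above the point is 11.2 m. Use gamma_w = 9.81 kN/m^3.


Using u = gamma_w * h_w
u = 9.81 * 11.2
u = 109.87 kPa


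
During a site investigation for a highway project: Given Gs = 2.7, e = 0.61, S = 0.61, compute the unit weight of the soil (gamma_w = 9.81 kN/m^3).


Using gamma = gamma_w * (Gs + S*e) / (1 + e)
Numerator: Gs + S*e = 2.7 + 0.61*0.61 = 3.0721
Denominator: 1 + e = 1 + 0.61 = 1.61
gamma = 9.81 * 3.0721 / 1.61
gamma = 18.719 kN/m^3


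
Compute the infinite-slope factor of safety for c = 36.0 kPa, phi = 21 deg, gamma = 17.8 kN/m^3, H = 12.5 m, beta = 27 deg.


Using Fs = c / (gamma*H*sin(beta)*cos(beta)) + tan(phi)/tan(beta)
Cohesion contribution = 36.0 / (17.8*12.5*sin(27)*cos(27))
Cohesion contribution = 0.399986
Friction contribution = tan(21)/tan(27) = 0.753376
Fs = 0.399986 + 0.753376
Fs = 1.153


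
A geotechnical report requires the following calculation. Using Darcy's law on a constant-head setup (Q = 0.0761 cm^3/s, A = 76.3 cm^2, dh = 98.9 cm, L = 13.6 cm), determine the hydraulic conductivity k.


Compute hydraulic gradient:
i = dh / L = 98.9 / 13.6 = 7.27206
Then apply Darcy's law:
k = Q / (A * i)
k = 0.0761 / (76.3 * 7.27206)
k = 0.0761 / 554.858
k = 0.000137 cm/s


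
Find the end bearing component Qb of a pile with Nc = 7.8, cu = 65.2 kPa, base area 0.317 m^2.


Using Qb = Nc * cu * Ab
Qb = 7.8 * 65.2 * 0.317
Qb = 161.21 kN
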